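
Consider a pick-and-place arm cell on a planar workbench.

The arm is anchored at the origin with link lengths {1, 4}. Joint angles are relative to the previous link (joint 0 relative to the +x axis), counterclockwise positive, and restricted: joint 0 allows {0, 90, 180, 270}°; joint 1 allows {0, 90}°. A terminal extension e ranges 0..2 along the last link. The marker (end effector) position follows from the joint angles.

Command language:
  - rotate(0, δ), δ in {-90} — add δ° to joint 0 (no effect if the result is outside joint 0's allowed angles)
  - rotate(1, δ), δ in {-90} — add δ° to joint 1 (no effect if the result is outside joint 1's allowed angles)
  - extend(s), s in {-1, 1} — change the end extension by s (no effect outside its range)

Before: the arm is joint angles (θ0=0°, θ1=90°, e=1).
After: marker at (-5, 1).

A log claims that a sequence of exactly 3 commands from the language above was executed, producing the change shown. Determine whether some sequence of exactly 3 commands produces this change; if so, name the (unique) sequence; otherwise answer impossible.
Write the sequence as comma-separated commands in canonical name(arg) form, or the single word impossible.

rotate(0, -90), rotate(0, -90), rotate(0, -90)

start: joint angles (θ0=0°, θ1=90°, e=1)
t=1 rotate(0, -90) ⇒ joint angles (θ0=270°, θ1=90°, e=1)
t=2 rotate(0, -90) ⇒ joint angles (θ0=180°, θ1=90°, e=1)
t=3 rotate(0, -90) ⇒ joint angles (θ0=90°, θ1=90°, e=1)
all 64 alternatives checked — unique.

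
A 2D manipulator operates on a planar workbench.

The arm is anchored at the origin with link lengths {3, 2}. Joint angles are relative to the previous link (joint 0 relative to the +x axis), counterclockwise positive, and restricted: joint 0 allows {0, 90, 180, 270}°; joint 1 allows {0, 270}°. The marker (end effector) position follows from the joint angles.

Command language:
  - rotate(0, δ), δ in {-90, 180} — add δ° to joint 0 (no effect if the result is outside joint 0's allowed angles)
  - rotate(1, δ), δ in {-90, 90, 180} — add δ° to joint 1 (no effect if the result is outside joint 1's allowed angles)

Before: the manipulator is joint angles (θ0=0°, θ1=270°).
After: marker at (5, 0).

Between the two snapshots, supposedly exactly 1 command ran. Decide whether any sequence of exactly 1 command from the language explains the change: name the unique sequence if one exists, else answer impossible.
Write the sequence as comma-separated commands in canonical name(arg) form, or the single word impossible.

rotate(1, 90)

t0: joint angles (θ0=0°, θ1=270°)
[1] after rotate(1, 90): joint angles (θ0=0°, θ1=0°)
no other 1-command option fits: unique.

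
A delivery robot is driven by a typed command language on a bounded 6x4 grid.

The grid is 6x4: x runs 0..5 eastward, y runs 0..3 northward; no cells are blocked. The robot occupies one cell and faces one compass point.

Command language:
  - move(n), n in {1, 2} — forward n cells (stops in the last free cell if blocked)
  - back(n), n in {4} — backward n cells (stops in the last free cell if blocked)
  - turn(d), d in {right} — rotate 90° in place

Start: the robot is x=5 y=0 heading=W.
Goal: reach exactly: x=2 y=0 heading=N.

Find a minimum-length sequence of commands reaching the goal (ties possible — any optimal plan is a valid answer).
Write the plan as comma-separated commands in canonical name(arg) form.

initial: x=5 y=0 heading=W
step 1 (move(1)): x=4 y=0 heading=W
step 2 (move(2)): x=2 y=0 heading=W
step 3 (turn(right)): x=2 y=0 heading=N
nothing shorter than 3 reaches the goal.

move(1), move(2), turn(right)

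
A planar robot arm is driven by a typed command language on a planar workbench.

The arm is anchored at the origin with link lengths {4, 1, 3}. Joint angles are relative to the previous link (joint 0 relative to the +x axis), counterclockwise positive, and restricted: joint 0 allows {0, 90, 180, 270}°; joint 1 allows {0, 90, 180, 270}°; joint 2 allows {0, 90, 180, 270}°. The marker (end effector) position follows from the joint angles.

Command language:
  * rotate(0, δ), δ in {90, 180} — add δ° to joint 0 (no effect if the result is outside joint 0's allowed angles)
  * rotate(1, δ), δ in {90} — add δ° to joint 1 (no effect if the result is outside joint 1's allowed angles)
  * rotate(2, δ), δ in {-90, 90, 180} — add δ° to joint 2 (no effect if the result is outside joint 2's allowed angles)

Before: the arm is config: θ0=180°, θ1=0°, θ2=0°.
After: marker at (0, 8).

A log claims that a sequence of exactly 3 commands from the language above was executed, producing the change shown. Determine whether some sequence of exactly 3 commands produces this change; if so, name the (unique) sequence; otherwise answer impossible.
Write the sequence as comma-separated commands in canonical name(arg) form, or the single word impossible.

rotate(0, 90), rotate(0, 90), rotate(0, 90)

start: config: θ0=180°, θ1=0°, θ2=0°
1. rotate(0, 90) → config: θ0=270°, θ1=0°, θ2=0°
2. rotate(0, 90) → config: θ0=0°, θ1=0°, θ2=0°
3. rotate(0, 90) → config: θ0=90°, θ1=0°, θ2=0°
uniquely the one of 216 3-step routes that fits.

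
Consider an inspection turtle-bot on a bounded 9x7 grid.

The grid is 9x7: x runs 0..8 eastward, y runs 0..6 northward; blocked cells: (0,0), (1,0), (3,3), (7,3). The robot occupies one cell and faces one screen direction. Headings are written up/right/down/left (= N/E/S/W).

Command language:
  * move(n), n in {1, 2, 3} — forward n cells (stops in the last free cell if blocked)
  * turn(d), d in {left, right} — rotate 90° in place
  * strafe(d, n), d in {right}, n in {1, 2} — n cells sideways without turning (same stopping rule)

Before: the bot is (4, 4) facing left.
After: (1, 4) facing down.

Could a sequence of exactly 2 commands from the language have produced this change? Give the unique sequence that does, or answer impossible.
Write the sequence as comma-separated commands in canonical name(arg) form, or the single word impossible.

move(3), turn(left)

key: running turn(left) before move(3) would end elsewhere — order is forced
t0: (4, 4) facing left
t=1 move(3) ⇒ (1, 4) facing left
t=2 turn(left) ⇒ (1, 4) facing down
all 49 alternatives checked — unique.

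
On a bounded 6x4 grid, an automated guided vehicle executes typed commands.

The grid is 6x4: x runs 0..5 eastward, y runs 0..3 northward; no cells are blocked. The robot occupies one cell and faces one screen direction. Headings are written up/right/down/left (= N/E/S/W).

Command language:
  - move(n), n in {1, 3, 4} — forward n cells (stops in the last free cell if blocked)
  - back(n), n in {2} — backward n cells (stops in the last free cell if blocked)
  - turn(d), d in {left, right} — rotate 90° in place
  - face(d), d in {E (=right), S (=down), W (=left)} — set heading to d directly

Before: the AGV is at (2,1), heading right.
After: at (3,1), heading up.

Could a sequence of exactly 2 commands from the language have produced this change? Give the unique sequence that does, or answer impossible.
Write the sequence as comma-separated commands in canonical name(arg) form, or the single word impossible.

move(1), turn(left)

key: running turn(left) before move(1) would end elsewhere — order is forced
initial: at (2,1), heading right
[1] after move(1): at (3,1), heading right
[2] after turn(left): at (3,1), heading up
all 81 alternatives checked — unique.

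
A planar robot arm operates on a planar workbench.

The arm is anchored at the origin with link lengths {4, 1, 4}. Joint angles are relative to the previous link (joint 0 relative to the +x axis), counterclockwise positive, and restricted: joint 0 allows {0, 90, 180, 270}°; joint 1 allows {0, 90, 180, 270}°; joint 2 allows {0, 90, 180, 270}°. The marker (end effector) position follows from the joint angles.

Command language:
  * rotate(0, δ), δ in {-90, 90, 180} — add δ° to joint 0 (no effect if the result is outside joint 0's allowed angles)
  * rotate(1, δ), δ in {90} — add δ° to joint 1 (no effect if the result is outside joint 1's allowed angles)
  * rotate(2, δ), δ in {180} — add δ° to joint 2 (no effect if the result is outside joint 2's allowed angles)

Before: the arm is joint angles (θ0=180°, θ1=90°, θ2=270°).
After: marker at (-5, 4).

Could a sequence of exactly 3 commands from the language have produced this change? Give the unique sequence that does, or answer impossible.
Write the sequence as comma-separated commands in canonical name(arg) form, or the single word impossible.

begin: joint angles (θ0=180°, θ1=90°, θ2=270°)
step 1 (rotate(1, 90)): joint angles (θ0=180°, θ1=180°, θ2=270°)
step 2 (rotate(1, 90)): joint angles (θ0=180°, θ1=270°, θ2=270°)
step 3 (rotate(1, 90)): joint angles (θ0=180°, θ1=0°, θ2=270°)
uniquely the one of 125 3-step routes that fits.

rotate(1, 90), rotate(1, 90), rotate(1, 90)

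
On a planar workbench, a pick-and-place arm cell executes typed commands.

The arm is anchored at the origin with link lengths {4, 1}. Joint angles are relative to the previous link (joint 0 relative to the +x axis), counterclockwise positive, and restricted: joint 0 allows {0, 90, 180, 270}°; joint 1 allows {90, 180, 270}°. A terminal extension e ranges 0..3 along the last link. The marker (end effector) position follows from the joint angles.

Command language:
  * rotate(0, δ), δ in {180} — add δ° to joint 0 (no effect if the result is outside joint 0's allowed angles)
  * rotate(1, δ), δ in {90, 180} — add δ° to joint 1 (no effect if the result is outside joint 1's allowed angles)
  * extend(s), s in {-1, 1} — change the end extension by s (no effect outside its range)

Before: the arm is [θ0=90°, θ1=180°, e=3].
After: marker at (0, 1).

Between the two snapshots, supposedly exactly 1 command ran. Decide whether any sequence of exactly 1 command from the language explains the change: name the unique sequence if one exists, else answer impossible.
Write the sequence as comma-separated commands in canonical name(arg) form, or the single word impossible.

t0: [θ0=90°, θ1=180°, e=3]
[1] after extend(-1): [θ0=90°, θ1=180°, e=2]
no other 1-command option fits: unique.

extend(-1)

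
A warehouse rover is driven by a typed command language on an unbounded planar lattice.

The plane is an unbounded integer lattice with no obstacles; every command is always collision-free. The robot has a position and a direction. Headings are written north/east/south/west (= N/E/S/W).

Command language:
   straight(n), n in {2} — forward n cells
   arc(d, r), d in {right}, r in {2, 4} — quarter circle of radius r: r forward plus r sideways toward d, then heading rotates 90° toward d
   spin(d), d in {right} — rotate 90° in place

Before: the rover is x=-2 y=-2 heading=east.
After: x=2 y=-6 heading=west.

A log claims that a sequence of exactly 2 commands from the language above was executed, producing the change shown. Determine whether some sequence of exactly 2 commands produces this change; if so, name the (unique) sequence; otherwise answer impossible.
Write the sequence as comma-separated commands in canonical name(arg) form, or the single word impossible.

arc(right, 4), spin(right)

key: running spin(right) before arc(right, 4) would end elsewhere — order is forced
from: x=-2 y=-2 heading=east
t=1 arc(right, 4) ⇒ x=2 y=-6 heading=south
t=2 spin(right) ⇒ x=2 y=-6 heading=west
no other 2-command option fits: unique.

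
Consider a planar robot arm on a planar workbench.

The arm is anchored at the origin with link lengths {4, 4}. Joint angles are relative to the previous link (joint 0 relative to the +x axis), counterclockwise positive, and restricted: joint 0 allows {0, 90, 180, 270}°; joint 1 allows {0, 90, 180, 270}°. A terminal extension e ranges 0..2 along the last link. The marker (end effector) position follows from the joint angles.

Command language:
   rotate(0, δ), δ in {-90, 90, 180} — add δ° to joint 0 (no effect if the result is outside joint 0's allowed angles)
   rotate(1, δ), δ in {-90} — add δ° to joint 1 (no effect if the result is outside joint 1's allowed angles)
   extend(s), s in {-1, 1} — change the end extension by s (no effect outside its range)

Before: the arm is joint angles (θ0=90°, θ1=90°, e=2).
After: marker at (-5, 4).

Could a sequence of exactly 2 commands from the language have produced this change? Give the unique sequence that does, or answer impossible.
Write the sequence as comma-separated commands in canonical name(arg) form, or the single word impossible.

extend(1), extend(-1)

key: order matters: swapping extend(1) and extend(-1) lands elsewhere
from: joint angles (θ0=90°, θ1=90°, e=2)
1. extend(1) → joint angles (θ0=90°, θ1=90°, e=2)
2. extend(-1) → joint angles (θ0=90°, θ1=90°, e=1)
uniquely the one of 36 2-step routes that fits.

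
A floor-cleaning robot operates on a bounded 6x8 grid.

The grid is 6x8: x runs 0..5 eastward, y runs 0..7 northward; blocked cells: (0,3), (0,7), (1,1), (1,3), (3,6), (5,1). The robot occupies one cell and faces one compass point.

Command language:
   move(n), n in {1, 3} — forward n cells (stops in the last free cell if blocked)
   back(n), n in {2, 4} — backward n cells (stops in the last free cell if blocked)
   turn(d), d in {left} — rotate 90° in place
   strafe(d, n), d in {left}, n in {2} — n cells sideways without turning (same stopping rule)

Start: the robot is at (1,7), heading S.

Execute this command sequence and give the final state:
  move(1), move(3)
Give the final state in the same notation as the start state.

at (1,4), heading S

from: at (1,7), heading S
1. move(1) → at (1,6), heading S
2. move(3) → at (1,4), heading S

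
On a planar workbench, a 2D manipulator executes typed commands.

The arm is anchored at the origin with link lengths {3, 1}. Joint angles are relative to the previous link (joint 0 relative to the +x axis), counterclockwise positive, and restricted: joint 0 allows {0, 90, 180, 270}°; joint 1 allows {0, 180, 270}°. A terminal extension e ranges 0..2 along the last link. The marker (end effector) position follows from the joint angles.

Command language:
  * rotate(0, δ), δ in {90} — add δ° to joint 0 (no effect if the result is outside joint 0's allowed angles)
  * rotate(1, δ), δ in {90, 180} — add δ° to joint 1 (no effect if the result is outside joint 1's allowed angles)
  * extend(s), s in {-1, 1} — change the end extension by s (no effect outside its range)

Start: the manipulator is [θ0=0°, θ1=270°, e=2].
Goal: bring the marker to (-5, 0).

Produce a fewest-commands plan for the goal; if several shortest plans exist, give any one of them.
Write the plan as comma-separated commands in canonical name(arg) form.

extend(-1), rotate(0, 90), rotate(0, 90), rotate(1, 90)

initial: [θ0=0°, θ1=270°, e=2]
t=1 extend(-1) ⇒ [θ0=0°, θ1=270°, e=1]
t=2 rotate(0, 90) ⇒ [θ0=90°, θ1=270°, e=1]
t=3 rotate(0, 90) ⇒ [θ0=180°, θ1=270°, e=1]
t=4 rotate(1, 90) ⇒ [θ0=180°, θ1=0°, e=1]
no 3-step plan works, so 4 is optimal.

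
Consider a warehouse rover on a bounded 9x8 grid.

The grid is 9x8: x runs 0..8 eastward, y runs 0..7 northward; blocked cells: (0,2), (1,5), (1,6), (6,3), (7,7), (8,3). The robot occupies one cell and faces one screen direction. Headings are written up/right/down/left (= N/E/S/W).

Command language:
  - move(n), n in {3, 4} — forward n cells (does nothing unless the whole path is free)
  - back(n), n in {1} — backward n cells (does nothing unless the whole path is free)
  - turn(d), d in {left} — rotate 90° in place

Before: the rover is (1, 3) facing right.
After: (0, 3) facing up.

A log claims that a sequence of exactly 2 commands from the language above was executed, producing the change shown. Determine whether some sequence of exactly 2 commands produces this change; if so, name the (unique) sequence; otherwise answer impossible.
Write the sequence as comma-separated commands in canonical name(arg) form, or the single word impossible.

back(1), turn(left)

key: position moved to (0,3) AND the heading swung to N — translation plus rotation needed
from: (1, 3) facing right
t=1 back(1) ⇒ (0, 3) facing right
t=2 turn(left) ⇒ (0, 3) facing up
uniquely the one of 16 2-step routes that fits.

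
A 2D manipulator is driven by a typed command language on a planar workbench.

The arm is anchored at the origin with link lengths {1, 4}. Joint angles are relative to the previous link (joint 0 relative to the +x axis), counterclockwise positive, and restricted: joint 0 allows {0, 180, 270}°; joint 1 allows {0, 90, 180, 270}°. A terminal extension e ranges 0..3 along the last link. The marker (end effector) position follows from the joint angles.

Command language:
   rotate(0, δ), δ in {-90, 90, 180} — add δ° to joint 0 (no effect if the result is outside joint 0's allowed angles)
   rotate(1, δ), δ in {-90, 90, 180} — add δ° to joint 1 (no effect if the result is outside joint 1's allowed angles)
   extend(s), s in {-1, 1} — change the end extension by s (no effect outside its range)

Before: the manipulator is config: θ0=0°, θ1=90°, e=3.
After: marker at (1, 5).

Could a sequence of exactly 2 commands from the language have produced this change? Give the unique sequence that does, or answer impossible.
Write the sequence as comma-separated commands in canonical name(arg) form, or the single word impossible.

t0: config: θ0=0°, θ1=90°, e=3
t=1 extend(-1) ⇒ config: θ0=0°, θ1=90°, e=2
t=2 extend(-1) ⇒ config: θ0=0°, θ1=90°, e=1
no other 2-command option fits: unique.

extend(-1), extend(-1)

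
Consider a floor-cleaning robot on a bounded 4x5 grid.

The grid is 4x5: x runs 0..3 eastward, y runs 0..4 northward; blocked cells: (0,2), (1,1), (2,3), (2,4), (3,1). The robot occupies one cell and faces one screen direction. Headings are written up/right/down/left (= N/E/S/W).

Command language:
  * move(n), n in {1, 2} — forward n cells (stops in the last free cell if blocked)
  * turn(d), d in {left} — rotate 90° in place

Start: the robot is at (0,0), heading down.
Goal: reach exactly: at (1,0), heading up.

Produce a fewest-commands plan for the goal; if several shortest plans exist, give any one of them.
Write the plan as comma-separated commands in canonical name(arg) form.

turn(left), move(1), turn(left)

from: at (0,0), heading down
step 1 (turn(left)): at (0,0), heading right
step 2 (move(1)): at (1,0), heading right
step 3 (turn(left)): at (1,0), heading up
minimal: 3 command(s), checked below 3.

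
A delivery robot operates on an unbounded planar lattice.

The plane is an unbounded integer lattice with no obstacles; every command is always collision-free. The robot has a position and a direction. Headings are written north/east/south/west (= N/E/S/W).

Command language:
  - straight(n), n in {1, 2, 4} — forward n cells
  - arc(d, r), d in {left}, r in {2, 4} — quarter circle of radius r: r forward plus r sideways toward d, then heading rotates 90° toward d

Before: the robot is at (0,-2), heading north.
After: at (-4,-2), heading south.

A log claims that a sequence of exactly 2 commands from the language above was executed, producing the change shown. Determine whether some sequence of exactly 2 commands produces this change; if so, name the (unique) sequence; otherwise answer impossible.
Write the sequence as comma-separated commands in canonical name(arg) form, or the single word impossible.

arc(left, 2), arc(left, 2)

key: position moved to (-4,-2) AND the heading swung to S — translation plus rotation needed
t0: at (0,-2), heading north
1. arc(left, 2) → at (-2,0), heading west
2. arc(left, 2) → at (-4,-2), heading south
no other 2-command option fits: unique.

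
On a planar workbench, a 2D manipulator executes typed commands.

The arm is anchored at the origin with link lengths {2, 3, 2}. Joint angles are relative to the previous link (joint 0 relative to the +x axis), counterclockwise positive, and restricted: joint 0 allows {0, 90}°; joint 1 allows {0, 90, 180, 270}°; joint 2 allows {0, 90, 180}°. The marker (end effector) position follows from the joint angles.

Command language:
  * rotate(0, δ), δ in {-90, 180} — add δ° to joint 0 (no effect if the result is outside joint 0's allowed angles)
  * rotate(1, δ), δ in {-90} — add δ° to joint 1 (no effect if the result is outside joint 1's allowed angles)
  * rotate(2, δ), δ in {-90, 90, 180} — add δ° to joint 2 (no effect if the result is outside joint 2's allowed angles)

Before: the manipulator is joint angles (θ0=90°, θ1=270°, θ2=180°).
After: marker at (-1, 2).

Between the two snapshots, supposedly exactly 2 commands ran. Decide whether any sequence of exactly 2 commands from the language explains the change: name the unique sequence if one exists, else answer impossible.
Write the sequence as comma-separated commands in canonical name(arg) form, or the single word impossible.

rotate(1, -90), rotate(1, -90)

start: joint angles (θ0=90°, θ1=270°, θ2=180°)
t=1 rotate(1, -90) ⇒ joint angles (θ0=90°, θ1=180°, θ2=180°)
t=2 rotate(1, -90) ⇒ joint angles (θ0=90°, θ1=90°, θ2=180°)
all 36 alternatives checked — unique.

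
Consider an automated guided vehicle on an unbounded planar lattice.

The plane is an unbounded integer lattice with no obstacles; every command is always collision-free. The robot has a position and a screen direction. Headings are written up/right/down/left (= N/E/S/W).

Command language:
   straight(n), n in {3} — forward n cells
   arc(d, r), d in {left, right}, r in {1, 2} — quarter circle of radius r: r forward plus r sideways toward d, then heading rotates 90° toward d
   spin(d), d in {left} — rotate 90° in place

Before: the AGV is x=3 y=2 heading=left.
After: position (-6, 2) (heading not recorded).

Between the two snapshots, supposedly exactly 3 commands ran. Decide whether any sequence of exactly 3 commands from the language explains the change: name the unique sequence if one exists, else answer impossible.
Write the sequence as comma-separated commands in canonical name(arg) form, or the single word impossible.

straight(3), straight(3), straight(3)

start: x=3 y=2 heading=left
t=1 straight(3) ⇒ x=0 y=2 heading=left
t=2 straight(3) ⇒ x=-3 y=2 heading=left
t=3 straight(3) ⇒ x=-6 y=2 heading=left
no rival 3-sequence matches.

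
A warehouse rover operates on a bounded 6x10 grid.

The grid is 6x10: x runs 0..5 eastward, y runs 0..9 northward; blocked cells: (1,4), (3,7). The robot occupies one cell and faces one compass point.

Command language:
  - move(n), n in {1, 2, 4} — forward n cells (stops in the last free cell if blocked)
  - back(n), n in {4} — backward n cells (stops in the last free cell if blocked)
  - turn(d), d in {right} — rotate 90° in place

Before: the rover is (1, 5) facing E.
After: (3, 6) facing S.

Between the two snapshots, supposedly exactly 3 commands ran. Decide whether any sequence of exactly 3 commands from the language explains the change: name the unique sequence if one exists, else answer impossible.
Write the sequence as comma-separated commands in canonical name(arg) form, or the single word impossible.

move(2), turn(right), back(4)

key: order matters: swapping move(2) and back(4) lands elsewhere
start: (1, 5) facing E
t=1 move(2) ⇒ (3, 5) facing E
t=2 turn(right) ⇒ (3, 5) facing S
t=3 back(4) ⇒ (3, 6) facing S
uniquely the one of 125 3-step routes that fits.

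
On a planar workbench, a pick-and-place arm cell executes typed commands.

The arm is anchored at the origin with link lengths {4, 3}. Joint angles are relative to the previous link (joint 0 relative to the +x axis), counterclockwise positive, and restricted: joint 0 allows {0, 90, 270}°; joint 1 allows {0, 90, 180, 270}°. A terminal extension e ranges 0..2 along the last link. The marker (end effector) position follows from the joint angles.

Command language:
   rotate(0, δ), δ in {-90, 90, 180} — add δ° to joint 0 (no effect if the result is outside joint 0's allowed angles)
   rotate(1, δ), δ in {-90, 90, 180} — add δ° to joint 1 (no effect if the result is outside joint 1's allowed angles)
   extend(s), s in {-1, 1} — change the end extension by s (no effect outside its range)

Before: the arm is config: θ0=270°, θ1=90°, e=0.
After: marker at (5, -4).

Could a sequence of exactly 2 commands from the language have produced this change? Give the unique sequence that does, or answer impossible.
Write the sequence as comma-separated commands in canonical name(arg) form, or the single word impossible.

extend(1), extend(1)

initial: config: θ0=270°, θ1=90°, e=0
1. extend(1) → config: θ0=270°, θ1=90°, e=1
2. extend(1) → config: θ0=270°, θ1=90°, e=2
all 64 alternatives checked — unique.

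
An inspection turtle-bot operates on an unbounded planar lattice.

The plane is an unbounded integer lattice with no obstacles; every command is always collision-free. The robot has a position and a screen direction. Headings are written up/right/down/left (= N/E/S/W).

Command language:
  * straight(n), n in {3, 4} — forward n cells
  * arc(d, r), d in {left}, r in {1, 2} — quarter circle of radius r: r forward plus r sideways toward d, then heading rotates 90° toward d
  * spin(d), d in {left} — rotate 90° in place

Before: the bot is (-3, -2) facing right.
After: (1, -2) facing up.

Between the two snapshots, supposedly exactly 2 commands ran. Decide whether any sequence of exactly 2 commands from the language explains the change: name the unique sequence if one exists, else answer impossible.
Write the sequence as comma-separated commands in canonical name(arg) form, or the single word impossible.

key: running spin(left) before straight(4) would end elsewhere — order is forced
begin: (-3, -2) facing right
1. straight(4) → (1, -2) facing right
2. spin(left) → (1, -2) facing up
all 25 alternatives checked — unique.

straight(4), spin(left)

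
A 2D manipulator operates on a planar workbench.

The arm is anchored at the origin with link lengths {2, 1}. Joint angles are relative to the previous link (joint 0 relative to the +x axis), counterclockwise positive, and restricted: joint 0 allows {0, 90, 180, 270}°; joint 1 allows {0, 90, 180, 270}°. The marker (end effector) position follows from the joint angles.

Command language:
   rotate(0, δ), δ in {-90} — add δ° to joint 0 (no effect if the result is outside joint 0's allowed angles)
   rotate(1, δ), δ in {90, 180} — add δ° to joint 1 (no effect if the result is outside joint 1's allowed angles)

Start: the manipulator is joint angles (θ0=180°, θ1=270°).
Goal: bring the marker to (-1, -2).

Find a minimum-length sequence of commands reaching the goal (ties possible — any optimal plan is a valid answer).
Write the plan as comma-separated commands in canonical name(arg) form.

rotate(0, -90), rotate(0, -90), rotate(0, -90)

initial: joint angles (θ0=180°, θ1=270°)
t=1 rotate(0, -90) ⇒ joint angles (θ0=90°, θ1=270°)
t=2 rotate(0, -90) ⇒ joint angles (θ0=0°, θ1=270°)
t=3 rotate(0, -90) ⇒ joint angles (θ0=270°, θ1=270°)
no 2-step plan works, so 3 is optimal.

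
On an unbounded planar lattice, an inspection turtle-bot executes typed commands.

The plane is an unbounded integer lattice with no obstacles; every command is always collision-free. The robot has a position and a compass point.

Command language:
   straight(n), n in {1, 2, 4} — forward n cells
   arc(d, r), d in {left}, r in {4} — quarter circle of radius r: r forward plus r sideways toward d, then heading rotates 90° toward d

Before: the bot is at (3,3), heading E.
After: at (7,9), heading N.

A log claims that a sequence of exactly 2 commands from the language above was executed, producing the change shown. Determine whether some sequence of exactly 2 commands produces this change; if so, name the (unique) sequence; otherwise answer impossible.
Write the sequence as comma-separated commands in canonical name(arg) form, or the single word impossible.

arc(left, 4), straight(2)

key: running straight(2) before arc(left, 4) would end elsewhere — order is forced
t0: at (3,3), heading E
[1] after arc(left, 4): at (7,7), heading N
[2] after straight(2): at (7,9), heading N
uniquely the one of 16 2-step routes that fits.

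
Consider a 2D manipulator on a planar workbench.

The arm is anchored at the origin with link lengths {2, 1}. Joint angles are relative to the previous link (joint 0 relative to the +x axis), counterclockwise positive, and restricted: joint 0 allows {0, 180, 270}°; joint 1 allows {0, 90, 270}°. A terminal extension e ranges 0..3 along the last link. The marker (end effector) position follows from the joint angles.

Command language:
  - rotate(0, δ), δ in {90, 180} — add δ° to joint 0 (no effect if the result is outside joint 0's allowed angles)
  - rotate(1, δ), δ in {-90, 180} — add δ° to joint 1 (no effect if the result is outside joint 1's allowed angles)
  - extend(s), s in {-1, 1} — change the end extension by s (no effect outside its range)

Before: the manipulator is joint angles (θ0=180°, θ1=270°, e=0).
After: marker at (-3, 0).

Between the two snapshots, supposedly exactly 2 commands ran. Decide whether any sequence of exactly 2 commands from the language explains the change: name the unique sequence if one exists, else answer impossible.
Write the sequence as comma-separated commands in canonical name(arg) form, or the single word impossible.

rotate(1, 180), rotate(1, -90)

key: order matters: swapping rotate(1, 180) and rotate(1, -90) lands elsewhere
from: joint angles (θ0=180°, θ1=270°, e=0)
step 1 (rotate(1, 180)): joint angles (θ0=180°, θ1=90°, e=0)
step 2 (rotate(1, -90)): joint angles (θ0=180°, θ1=0°, e=0)
all 36 alternatives checked — unique.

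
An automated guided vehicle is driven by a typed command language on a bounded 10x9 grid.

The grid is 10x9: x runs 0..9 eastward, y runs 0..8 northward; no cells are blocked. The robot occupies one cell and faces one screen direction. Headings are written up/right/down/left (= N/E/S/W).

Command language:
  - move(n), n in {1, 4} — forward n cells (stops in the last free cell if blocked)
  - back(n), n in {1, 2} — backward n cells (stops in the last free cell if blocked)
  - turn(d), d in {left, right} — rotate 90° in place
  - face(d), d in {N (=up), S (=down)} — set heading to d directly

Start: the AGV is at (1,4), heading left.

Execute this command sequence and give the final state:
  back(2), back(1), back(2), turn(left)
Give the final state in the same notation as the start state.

at (6,4), heading down

initial: at (1,4), heading left
t=1 back(2) ⇒ at (3,4), heading left
t=2 back(1) ⇒ at (4,4), heading left
t=3 back(2) ⇒ at (6,4), heading left
t=4 turn(left) ⇒ at (6,4), heading down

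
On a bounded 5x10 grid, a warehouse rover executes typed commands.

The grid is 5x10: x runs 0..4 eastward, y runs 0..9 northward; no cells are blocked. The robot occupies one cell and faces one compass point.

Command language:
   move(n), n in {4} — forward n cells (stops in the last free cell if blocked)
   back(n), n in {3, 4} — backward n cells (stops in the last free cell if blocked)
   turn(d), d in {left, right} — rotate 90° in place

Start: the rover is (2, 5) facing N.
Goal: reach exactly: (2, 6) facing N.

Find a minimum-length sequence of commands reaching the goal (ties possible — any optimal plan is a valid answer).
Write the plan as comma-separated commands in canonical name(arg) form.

t0: (2, 5) facing N
step 1 (move(4)): (2, 9) facing N
step 2 (back(3)): (2, 6) facing N
nothing shorter than 2 reaches the goal.

move(4), back(3)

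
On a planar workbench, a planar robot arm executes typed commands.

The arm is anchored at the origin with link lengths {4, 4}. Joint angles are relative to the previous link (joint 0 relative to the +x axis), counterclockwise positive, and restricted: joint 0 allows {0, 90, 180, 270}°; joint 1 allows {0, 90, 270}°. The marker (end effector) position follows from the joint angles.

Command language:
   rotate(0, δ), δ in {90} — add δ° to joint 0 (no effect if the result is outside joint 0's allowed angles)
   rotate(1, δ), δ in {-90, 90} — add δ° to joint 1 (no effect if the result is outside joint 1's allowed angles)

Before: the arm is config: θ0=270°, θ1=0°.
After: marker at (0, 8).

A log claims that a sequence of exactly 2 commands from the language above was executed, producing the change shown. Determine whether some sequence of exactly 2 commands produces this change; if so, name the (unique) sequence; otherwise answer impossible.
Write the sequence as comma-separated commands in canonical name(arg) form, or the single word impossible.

rotate(0, 90), rotate(0, 90)

from: config: θ0=270°, θ1=0°
[1] after rotate(0, 90): config: θ0=0°, θ1=0°
[2] after rotate(0, 90): config: θ0=90°, θ1=0°
no rival 2-sequence matches.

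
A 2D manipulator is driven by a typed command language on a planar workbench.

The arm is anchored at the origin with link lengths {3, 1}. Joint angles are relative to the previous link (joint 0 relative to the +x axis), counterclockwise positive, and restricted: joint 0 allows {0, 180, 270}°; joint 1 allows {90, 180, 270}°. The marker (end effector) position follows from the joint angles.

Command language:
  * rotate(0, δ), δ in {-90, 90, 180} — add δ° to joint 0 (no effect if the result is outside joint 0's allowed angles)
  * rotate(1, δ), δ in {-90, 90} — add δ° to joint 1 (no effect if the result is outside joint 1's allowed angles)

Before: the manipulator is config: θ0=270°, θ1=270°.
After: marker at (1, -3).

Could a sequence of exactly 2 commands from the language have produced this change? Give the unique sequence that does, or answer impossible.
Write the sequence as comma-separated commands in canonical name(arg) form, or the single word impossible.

rotate(1, -90), rotate(1, -90)

start: config: θ0=270°, θ1=270°
1. rotate(1, -90) → config: θ0=270°, θ1=180°
2. rotate(1, -90) → config: θ0=270°, θ1=90°
no rival 2-sequence matches.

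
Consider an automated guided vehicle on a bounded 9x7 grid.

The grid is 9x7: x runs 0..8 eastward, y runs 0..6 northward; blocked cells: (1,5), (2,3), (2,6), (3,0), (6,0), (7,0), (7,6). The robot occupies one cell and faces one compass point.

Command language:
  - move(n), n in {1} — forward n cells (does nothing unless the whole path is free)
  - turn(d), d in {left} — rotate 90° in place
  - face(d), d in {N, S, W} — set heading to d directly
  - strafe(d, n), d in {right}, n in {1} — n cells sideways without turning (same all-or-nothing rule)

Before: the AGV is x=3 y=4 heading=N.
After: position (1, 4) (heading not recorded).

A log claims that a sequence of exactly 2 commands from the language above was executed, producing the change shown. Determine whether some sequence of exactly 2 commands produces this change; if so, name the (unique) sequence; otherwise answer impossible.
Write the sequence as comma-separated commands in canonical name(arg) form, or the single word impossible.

impossible

checked all 2-command options: none fits.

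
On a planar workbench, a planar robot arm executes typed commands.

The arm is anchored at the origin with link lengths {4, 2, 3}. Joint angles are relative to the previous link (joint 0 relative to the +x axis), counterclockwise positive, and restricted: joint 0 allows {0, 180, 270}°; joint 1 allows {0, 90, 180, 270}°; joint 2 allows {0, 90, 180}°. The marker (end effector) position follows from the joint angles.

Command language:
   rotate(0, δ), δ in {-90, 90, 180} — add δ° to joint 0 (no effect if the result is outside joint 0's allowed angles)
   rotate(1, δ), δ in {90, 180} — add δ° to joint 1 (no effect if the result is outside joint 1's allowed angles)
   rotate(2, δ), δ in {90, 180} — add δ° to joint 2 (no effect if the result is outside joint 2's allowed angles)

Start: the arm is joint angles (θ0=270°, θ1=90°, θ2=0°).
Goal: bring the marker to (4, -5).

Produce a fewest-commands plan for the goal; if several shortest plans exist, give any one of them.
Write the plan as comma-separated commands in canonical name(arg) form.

start: joint angles (θ0=270°, θ1=90°, θ2=0°)
step 1 (rotate(1, 180)): joint angles (θ0=270°, θ1=270°, θ2=0°)
step 2 (rotate(0, 90)): joint angles (θ0=0°, θ1=270°, θ2=0°)
no 1-step plan works, so 2 is optimal.

rotate(1, 180), rotate(0, 90)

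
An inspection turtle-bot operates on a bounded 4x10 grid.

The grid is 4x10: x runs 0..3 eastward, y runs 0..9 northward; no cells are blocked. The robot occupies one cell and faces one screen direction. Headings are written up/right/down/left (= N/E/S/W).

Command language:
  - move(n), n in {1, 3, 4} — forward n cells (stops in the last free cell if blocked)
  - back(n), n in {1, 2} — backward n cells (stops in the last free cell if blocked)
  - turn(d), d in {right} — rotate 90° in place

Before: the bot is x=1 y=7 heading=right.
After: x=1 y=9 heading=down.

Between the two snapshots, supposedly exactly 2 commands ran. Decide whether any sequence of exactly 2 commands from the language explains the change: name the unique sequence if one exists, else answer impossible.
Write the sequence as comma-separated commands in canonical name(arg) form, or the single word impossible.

turn(right), back(2)

key: order matters: swapping turn(right) and back(2) lands elsewhere
begin: x=1 y=7 heading=right
1. turn(right) → x=1 y=7 heading=down
2. back(2) → x=1 y=9 heading=down
no rival 2-sequence matches.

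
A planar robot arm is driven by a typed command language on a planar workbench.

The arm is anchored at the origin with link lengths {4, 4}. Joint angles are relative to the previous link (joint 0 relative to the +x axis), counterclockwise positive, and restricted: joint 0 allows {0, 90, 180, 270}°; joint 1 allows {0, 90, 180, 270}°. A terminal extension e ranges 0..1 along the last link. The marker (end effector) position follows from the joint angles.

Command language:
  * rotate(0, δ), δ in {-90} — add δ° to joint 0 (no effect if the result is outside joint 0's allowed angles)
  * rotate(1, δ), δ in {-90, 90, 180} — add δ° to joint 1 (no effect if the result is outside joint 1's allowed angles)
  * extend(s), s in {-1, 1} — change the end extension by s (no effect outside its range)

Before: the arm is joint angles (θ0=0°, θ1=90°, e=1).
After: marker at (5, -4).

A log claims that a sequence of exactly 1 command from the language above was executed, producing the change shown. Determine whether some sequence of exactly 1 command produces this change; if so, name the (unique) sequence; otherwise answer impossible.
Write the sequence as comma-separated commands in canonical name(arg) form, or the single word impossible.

initial: joint angles (θ0=0°, θ1=90°, e=1)
t=1 rotate(0, -90) ⇒ joint angles (θ0=270°, θ1=90°, e=1)
all 6 alternatives checked — unique.

rotate(0, -90)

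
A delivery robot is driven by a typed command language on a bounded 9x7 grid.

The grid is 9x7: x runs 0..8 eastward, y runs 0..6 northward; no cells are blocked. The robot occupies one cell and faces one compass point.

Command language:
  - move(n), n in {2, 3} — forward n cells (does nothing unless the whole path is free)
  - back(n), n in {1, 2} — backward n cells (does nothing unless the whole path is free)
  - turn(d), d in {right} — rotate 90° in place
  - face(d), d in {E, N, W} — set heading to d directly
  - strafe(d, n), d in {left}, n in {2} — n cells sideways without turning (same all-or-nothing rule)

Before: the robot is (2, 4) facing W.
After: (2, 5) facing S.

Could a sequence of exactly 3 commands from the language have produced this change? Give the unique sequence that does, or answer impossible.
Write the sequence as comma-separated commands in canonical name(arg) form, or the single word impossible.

key: running back(1) before face(E) would end elsewhere — order is forced
from: (2, 4) facing W
step 1 (face(E)): (2, 4) facing E
step 2 (turn(right)): (2, 4) facing S
step 3 (back(1)): (2, 5) facing S
no rival 3-sequence matches.

face(E), turn(right), back(1)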